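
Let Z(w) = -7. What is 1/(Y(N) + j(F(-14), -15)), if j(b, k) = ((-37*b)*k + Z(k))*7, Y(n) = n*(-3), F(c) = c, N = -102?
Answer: -1/54133 ≈ -1.8473e-5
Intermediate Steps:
Y(n) = -3*n
j(b, k) = -49 - 259*b*k (j(b, k) = ((-37*b)*k - 7)*7 = (-37*b*k - 7)*7 = (-7 - 37*b*k)*7 = -49 - 259*b*k)
1/(Y(N) + j(F(-14), -15)) = 1/(-3*(-102) + (-49 - 259*(-14)*(-15))) = 1/(306 + (-49 - 54390)) = 1/(306 - 54439) = 1/(-54133) = -1/54133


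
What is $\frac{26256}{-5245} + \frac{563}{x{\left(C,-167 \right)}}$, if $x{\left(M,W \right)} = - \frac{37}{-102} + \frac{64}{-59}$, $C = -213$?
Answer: $- \frac{715393806}{911581} \approx -784.78$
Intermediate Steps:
$x{\left(M,W \right)} = - \frac{4345}{6018}$ ($x{\left(M,W \right)} = \left(-37\right) \left(- \frac{1}{102}\right) + 64 \left(- \frac{1}{59}\right) = \frac{37}{102} - \frac{64}{59} = - \frac{4345}{6018}$)
$\frac{26256}{-5245} + \frac{563}{x{\left(C,-167 \right)}} = \frac{26256}{-5245} + \frac{563}{- \frac{4345}{6018}} = 26256 \left(- \frac{1}{5245}\right) + 563 \left(- \frac{6018}{4345}\right) = - \frac{26256}{5245} - \frac{3388134}{4345} = - \frac{715393806}{911581}$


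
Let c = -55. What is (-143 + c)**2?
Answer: 39204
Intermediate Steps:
(-143 + c)**2 = (-143 - 55)**2 = (-198)**2 = 39204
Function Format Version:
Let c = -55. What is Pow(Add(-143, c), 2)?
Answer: 39204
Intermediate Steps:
Pow(Add(-143, c), 2) = Pow(Add(-143, -55), 2) = Pow(-198, 2) = 39204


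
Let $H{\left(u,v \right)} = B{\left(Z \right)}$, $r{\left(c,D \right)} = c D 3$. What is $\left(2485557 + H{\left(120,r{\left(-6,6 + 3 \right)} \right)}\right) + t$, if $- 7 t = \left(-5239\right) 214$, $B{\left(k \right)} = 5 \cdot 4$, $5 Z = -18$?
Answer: $\frac{18520185}{7} \approx 2.6457 \cdot 10^{6}$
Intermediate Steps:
$r{\left(c,D \right)} = 3 D c$ ($r{\left(c,D \right)} = D c 3 = 3 D c$)
$Z = - \frac{18}{5}$ ($Z = \frac{1}{5} \left(-18\right) = - \frac{18}{5} \approx -3.6$)
$B{\left(k \right)} = 20$
$H{\left(u,v \right)} = 20$
$t = \frac{1121146}{7}$ ($t = - \frac{\left(-5239\right) 214}{7} = \left(- \frac{1}{7}\right) \left(-1121146\right) = \frac{1121146}{7} \approx 1.6016 \cdot 10^{5}$)
$\left(2485557 + H{\left(120,r{\left(-6,6 + 3 \right)} \right)}\right) + t = \left(2485557 + 20\right) + \frac{1121146}{7} = 2485577 + \frac{1121146}{7} = \frac{18520185}{7}$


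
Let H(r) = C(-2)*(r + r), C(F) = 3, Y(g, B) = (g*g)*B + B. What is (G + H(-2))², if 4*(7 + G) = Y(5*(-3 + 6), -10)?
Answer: 341056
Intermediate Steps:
Y(g, B) = B + B*g² (Y(g, B) = g²*B + B = B*g² + B = B + B*g²)
H(r) = 6*r (H(r) = 3*(r + r) = 3*(2*r) = 6*r)
G = -572 (G = -7 + (-10*(1 + (5*(-3 + 6))²))/4 = -7 + (-10*(1 + (5*3)²))/4 = -7 + (-10*(1 + 15²))/4 = -7 + (-10*(1 + 225))/4 = -7 + (-10*226)/4 = -7 + (¼)*(-2260) = -7 - 565 = -572)
(G + H(-2))² = (-572 + 6*(-2))² = (-572 - 12)² = (-584)² = 341056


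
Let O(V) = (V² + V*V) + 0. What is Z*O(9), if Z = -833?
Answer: -134946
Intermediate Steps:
O(V) = 2*V² (O(V) = (V² + V²) + 0 = 2*V² + 0 = 2*V²)
Z*O(9) = -1666*9² = -1666*81 = -833*162 = -134946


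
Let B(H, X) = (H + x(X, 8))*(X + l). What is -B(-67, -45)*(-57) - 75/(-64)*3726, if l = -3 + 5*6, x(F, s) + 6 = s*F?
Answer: 14355981/32 ≈ 4.4862e+5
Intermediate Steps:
x(F, s) = -6 + F*s (x(F, s) = -6 + s*F = -6 + F*s)
l = 27 (l = -3 + 30 = 27)
B(H, X) = (27 + X)*(-6 + H + 8*X) (B(H, X) = (H + (-6 + X*8))*(X + 27) = (H + (-6 + 8*X))*(27 + X) = (-6 + H + 8*X)*(27 + X) = (27 + X)*(-6 + H + 8*X))
-B(-67, -45)*(-57) - 75/(-64)*3726 = -(-162 + 8*(-45)² + 27*(-67) + 210*(-45) - 67*(-45))*(-57) - 75/(-64)*3726 = -(-162 + 8*2025 - 1809 - 9450 + 3015)*(-57) - 75*(-1/64)*3726 = -(-162 + 16200 - 1809 - 9450 + 3015)*(-57) - (-75)*3726/64 = -7794*(-57) - 1*(-139725/32) = -1*(-444258) + 139725/32 = 444258 + 139725/32 = 14355981/32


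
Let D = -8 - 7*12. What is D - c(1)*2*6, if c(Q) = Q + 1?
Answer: -116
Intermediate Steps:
c(Q) = 1 + Q
D = -92 (D = -8 - 84 = -92)
D - c(1)*2*6 = -92 - (1 + 1)*2*6 = -92 - 2*2*6 = -92 - 4*6 = -92 - 1*24 = -92 - 24 = -116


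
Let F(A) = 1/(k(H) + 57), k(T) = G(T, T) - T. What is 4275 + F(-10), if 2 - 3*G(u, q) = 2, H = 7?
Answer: 213751/50 ≈ 4275.0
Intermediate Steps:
G(u, q) = 0 (G(u, q) = 2/3 - 1/3*2 = 2/3 - 2/3 = 0)
k(T) = -T (k(T) = 0 - T = -T)
F(A) = 1/50 (F(A) = 1/(-1*7 + 57) = 1/(-7 + 57) = 1/50)
4275 + F(-10) = 4275 + 1/50 = 213751/50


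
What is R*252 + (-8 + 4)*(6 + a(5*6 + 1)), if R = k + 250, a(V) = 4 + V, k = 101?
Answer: 88288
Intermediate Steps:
R = 351 (R = 101 + 250 = 351)
R*252 + (-8 + 4)*(6 + a(5*6 + 1)) = 351*252 + (-8 + 4)*(6 + (4 + (5*6 + 1))) = 88452 - 4*(6 + (4 + (30 + 1))) = 88452 - 4*(6 + (4 + 31)) = 88452 - 4*(6 + 35) = 88452 - 4*41 = 88452 - 164 = 88288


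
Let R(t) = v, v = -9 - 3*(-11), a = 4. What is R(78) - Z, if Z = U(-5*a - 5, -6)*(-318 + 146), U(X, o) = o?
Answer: -1008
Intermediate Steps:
v = 24 (v = -9 + 33 = 24)
R(t) = 24
Z = 1032 (Z = -6*(-318 + 146) = -6*(-172) = 1032)
R(78) - Z = 24 - 1*1032 = 24 - 1032 = -1008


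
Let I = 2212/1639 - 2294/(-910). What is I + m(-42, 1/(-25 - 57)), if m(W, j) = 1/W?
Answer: 17211823/4474470 ≈ 3.8467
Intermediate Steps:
I = 2886393/745745 (I = 2212*(1/1639) - 2294*(-1/910) = 2212/1639 + 1147/455 = 2886393/745745 ≈ 3.8705)
I + m(-42, 1/(-25 - 57)) = 2886393/745745 + 1/(-42) = 2886393/745745 - 1/42 = 17211823/4474470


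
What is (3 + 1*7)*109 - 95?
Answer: 995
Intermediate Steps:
(3 + 1*7)*109 - 95 = (3 + 7)*109 - 95 = 10*109 - 95 = 1090 - 95 = 995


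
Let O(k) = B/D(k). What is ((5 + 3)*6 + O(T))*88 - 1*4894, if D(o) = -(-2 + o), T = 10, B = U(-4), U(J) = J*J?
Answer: -846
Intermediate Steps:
U(J) = J**2
B = 16 (B = (-4)**2 = 16)
D(o) = 2 - o
O(k) = 16/(2 - k)
((5 + 3)*6 + O(T))*88 - 1*4894 = ((5 + 3)*6 - 16/(-2 + 10))*88 - 1*4894 = (8*6 - 16/8)*88 - 4894 = (48 - 16*1/8)*88 - 4894 = (48 - 2)*88 - 4894 = 46*88 - 4894 = 4048 - 4894 = -846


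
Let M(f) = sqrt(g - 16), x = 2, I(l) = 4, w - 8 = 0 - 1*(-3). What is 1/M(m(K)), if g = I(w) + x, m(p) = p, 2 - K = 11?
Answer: -I*sqrt(10)/10 ≈ -0.31623*I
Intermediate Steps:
w = 11 (w = 8 + (0 - 1*(-3)) = 8 + (0 + 3) = 8 + 3 = 11)
K = -9 (K = 2 - 1*11 = 2 - 11 = -9)
g = 6 (g = 4 + 2 = 6)
M(f) = I*sqrt(10) (M(f) = sqrt(6 - 16) = sqrt(-10) = I*sqrt(10))
1/M(m(K)) = 1/(I*sqrt(10)) = -I*sqrt(10)/10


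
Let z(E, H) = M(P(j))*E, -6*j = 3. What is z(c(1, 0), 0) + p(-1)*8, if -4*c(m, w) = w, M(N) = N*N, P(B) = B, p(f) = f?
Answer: -8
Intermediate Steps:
j = -½ (j = -⅙*3 = -½ ≈ -0.50000)
M(N) = N²
c(m, w) = -w/4
z(E, H) = E/4 (z(E, H) = (-½)²*E = E/4)
z(c(1, 0), 0) + p(-1)*8 = (-¼*0)/4 - 1*8 = (¼)*0 - 8 = 0 - 8 = -8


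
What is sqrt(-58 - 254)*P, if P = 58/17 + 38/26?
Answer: 2154*I*sqrt(78)/221 ≈ 86.08*I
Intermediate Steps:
P = 1077/221 (P = 58*(1/17) + 38*(1/26) = 58/17 + 19/13 = 1077/221 ≈ 4.8733)
sqrt(-58 - 254)*P = sqrt(-58 - 254)*(1077/221) = sqrt(-312)*(1077/221) = (2*I*sqrt(78))*(1077/221) = 2154*I*sqrt(78)/221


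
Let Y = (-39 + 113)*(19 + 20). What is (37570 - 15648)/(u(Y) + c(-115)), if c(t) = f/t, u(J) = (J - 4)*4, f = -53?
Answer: 2521030/1325773 ≈ 1.9016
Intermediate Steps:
Y = 2886 (Y = 74*39 = 2886)
u(J) = -16 + 4*J (u(J) = (-4 + J)*4 = -16 + 4*J)
c(t) = -53/t
(37570 - 15648)/(u(Y) + c(-115)) = (37570 - 15648)/((-16 + 4*2886) - 53/(-115)) = 21922/((-16 + 11544) - 53*(-1/115)) = 21922/(11528 + 53/115) = 21922/(1325773/115) = 21922*(115/1325773) = 2521030/1325773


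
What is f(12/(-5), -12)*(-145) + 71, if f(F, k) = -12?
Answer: 1811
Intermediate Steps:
f(12/(-5), -12)*(-145) + 71 = -12*(-145) + 71 = 1740 + 71 = 1811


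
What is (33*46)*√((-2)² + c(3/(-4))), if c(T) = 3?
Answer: 1518*√7 ≈ 4016.3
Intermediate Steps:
(33*46)*√((-2)² + c(3/(-4))) = (33*46)*√((-2)² + 3) = 1518*√(4 + 3) = 1518*√7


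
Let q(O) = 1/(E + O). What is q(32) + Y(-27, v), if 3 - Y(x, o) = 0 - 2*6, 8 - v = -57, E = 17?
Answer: 736/49 ≈ 15.020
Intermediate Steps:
v = 65 (v = 8 - 1*(-57) = 8 + 57 = 65)
Y(x, o) = 15 (Y(x, o) = 3 - (0 - 2*6) = 3 - (0 - 12) = 3 - 1*(-12) = 3 + 12 = 15)
q(O) = 1/(17 + O)
q(32) + Y(-27, v) = 1/(17 + 32) + 15 = 1/49 + 15 = 736/49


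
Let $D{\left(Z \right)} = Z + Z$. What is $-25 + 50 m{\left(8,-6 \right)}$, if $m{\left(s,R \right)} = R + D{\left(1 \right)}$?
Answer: $-225$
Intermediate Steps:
$D{\left(Z \right)} = 2 Z$
$m{\left(s,R \right)} = 2 + R$ ($m{\left(s,R \right)} = R + 2 \cdot 1 = R + 2 = 2 + R$)
$-25 + 50 m{\left(8,-6 \right)} = -25 + 50 \left(2 - 6\right) = -25 + 50 \left(-4\right) = -25 - 200 = -225$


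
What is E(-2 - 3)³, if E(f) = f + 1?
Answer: -64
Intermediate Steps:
E(f) = 1 + f
E(-2 - 3)³ = (1 + (-2 - 3))³ = (1 - 5)³ = (-4)³ = -64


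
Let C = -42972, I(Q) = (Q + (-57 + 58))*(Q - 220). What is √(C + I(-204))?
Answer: 10*√431 ≈ 207.61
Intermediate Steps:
I(Q) = (1 + Q)*(-220 + Q) (I(Q) = (Q + 1)*(-220 + Q) = (1 + Q)*(-220 + Q))
√(C + I(-204)) = √(-42972 + (-220 + (-204)² - 219*(-204))) = √(-42972 + (-220 + 41616 + 44676)) = √(-42972 + 86072) = √43100 = 10*√431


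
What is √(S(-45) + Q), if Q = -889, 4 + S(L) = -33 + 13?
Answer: I*√913 ≈ 30.216*I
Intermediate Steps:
S(L) = -24 (S(L) = -4 + (-33 + 13) = -4 - 20 = -24)
√(S(-45) + Q) = √(-24 - 889) = √(-913) = I*√913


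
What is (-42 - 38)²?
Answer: 6400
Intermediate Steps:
(-42 - 38)² = (-80)² = 6400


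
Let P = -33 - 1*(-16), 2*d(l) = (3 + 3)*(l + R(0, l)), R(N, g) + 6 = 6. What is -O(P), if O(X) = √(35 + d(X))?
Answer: -4*I ≈ -4.0*I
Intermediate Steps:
R(N, g) = 0 (R(N, g) = -6 + 6 = 0)
d(l) = 3*l (d(l) = ((3 + 3)*(l + 0))/2 = (6*l)/2 = 3*l)
P = -17 (P = -33 + 16 = -17)
O(X) = √(35 + 3*X)
-O(P) = -√(35 + 3*(-17)) = -√(35 - 51) = -√(-16) = -4*I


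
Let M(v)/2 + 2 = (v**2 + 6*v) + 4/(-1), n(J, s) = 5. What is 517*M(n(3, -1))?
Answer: 50666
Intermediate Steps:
M(v) = -12 + 2*v**2 + 12*v (M(v) = -4 + 2*((v**2 + 6*v) + 4/(-1)) = -4 + 2*((v**2 + 6*v) + 4*(-1)) = -4 + 2*((v**2 + 6*v) - 4) = -4 + 2*(-4 + v**2 + 6*v) = -4 + (-8 + 2*v**2 + 12*v) = -12 + 2*v**2 + 12*v)
517*M(n(3, -1)) = 517*(-12 + 2*5**2 + 12*5) = 517*(-12 + 2*25 + 60) = 517*(-12 + 50 + 60) = 517*98 = 50666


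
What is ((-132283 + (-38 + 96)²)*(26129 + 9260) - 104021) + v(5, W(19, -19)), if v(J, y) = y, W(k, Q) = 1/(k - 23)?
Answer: -18249674049/4 ≈ -4.5624e+9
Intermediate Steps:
W(k, Q) = 1/(-23 + k)
((-132283 + (-38 + 96)²)*(26129 + 9260) - 104021) + v(5, W(19, -19)) = ((-132283 + (-38 + 96)²)*(26129 + 9260) - 104021) + 1/(-23 + 19) = ((-132283 + 58²)*35389 - 104021) + 1/(-4) = ((-132283 + 3364)*35389 - 104021) - ¼ = (-128919*35389 - 104021) - ¼ = (-4562314491 - 104021) - ¼ = -4562418512 - ¼ = -18249674049/4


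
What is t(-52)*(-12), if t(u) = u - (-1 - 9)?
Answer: 504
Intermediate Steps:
t(u) = 10 + u (t(u) = u - 1*(-10) = u + 10 = 10 + u)
t(-52)*(-12) = (10 - 52)*(-12) = -42*(-12) = 504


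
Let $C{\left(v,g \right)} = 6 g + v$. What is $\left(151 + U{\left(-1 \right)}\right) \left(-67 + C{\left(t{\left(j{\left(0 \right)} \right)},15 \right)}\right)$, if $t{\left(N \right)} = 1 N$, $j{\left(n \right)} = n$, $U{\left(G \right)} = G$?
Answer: $3450$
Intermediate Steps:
$t{\left(N \right)} = N$
$C{\left(v,g \right)} = v + 6 g$
$\left(151 + U{\left(-1 \right)}\right) \left(-67 + C{\left(t{\left(j{\left(0 \right)} \right)},15 \right)}\right) = \left(151 - 1\right) \left(-67 + \left(0 + 6 \cdot 15\right)\right) = 150 \left(-67 + \left(0 + 90\right)\right) = 150 \left(-67 + 90\right) = 150 \cdot 23 = 3450$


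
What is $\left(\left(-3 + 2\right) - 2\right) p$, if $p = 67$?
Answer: $-201$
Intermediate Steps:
$\left(\left(-3 + 2\right) - 2\right) p = \left(\left(-3 + 2\right) - 2\right) 67 = \left(-1 - 2\right) 67 = \left(-3\right) 67 = -201$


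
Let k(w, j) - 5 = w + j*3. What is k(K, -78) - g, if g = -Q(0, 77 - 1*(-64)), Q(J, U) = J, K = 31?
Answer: -198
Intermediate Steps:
k(w, j) = 5 + w + 3*j (k(w, j) = 5 + (w + j*3) = 5 + (w + 3*j) = 5 + w + 3*j)
g = 0 (g = -1*0 = 0)
k(K, -78) - g = (5 + 31 + 3*(-78)) - 1*0 = (5 + 31 - 234) + 0 = -198 + 0 = -198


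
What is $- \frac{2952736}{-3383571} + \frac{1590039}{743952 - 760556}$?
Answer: $- \frac{5330982620725}{56180812884} \approx -94.89$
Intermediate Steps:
$- \frac{2952736}{-3383571} + \frac{1590039}{743952 - 760556} = \left(-2952736\right) \left(- \frac{1}{3383571}\right) + \frac{1590039}{-16604} = \frac{2952736}{3383571} + 1590039 \left(- \frac{1}{16604}\right) = \frac{2952736}{3383571} - \frac{1590039}{16604} = - \frac{5330982620725}{56180812884}$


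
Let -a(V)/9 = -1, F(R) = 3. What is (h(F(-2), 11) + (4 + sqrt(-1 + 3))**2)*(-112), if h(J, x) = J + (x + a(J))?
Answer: -4592 - 896*sqrt(2) ≈ -5859.1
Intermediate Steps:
a(V) = 9 (a(V) = -9*(-1) = 9)
h(J, x) = 9 + J + x (h(J, x) = J + (x + 9) = J + (9 + x) = 9 + J + x)
(h(F(-2), 11) + (4 + sqrt(-1 + 3))**2)*(-112) = ((9 + 3 + 11) + (4 + sqrt(-1 + 3))**2)*(-112) = (23 + (4 + sqrt(2))**2)*(-112) = -2576 - 112*(4 + sqrt(2))**2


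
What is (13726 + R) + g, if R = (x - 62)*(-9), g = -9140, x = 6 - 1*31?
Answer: 5369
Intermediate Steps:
x = -25 (x = 6 - 31 = -25)
R = 783 (R = (-25 - 62)*(-9) = -87*(-9) = 783)
(13726 + R) + g = (13726 + 783) - 9140 = 14509 - 9140 = 5369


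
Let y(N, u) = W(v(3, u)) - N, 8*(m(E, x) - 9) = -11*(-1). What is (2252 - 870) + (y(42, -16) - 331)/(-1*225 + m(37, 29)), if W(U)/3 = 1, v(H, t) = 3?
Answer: 2375854/1717 ≈ 1383.7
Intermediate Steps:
m(E, x) = 83/8 (m(E, x) = 9 + (-11*(-1))/8 = 9 + (⅛)*11 = 9 + 11/8 = 83/8)
W(U) = 3 (W(U) = 3*1 = 3)
y(N, u) = 3 - N
(2252 - 870) + (y(42, -16) - 331)/(-1*225 + m(37, 29)) = (2252 - 870) + ((3 - 1*42) - 331)/(-1*225 + 83/8) = 1382 + ((3 - 42) - 331)/(-225 + 83/8) = 1382 + (-39 - 331)/(-1717/8) = 1382 - 370*(-8/1717) = 1382 + 2960/1717 = 2375854/1717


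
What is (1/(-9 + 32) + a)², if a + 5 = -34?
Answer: 802816/529 ≈ 1517.6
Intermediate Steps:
a = -39 (a = -5 - 34 = -39)
(1/(-9 + 32) + a)² = (1/(-9 + 32) - 39)² = (1/23 - 39)² = (-896/23)² = 802816/529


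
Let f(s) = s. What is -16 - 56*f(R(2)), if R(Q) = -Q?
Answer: 96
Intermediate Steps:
-16 - 56*f(R(2)) = -16 - (-56)*2 = -16 - 56*(-2) = -16 + 112 = 96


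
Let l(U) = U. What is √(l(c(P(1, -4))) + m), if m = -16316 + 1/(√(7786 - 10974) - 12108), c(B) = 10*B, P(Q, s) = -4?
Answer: √(-87887204302926698460 - 73303426*I*√797)/73303426 ≈ 1.5057e-9 - 127.89*I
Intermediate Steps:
m = -16316 + 1/(-12108 + 2*I*√797) (m = -16316 + 1/(√(-3188) - 12108) = -16316 + 1/(2*I*√797 - 12108) = -16316 + 1/(-12108 + 2*I*√797) ≈ -16316.0 - 3.8513e-7*I)
√(l(c(P(1, -4))) + m) = √(10*(-4) + (-598009352335/36651713 - I*√797/73303426)) = √(-40 + (-598009352335/36651713 - I*√797/73303426)) = √(-599475420855/36651713 - I*√797/73303426)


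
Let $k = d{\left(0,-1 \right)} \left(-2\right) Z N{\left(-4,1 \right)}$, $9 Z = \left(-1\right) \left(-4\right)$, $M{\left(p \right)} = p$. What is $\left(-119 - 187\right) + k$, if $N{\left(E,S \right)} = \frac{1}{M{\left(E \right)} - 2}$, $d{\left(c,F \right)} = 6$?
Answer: $- \frac{2746}{9} \approx -305.11$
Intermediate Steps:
$Z = \frac{4}{9}$ ($Z = \frac{\left(-1\right) \left(-4\right)}{9} = \frac{1}{9} \cdot 4 = \frac{4}{9} \approx 0.44444$)
$N{\left(E,S \right)} = \frac{1}{-2 + E}$ ($N{\left(E,S \right)} = \frac{1}{E - 2} = \frac{1}{-2 + E}$)
$k = \frac{8}{9}$ ($k = \frac{6 \left(-2\right) \frac{4}{9}}{-2 - 4} = \frac{\left(-12\right) \frac{4}{9}}{-6} = \left(- \frac{16}{3}\right) \left(- \frac{1}{6}\right) = \frac{8}{9} \approx 0.88889$)
$\left(-119 - 187\right) + k = \left(-119 - 187\right) + \frac{8}{9} = -306 + \frac{8}{9} = - \frac{2746}{9}$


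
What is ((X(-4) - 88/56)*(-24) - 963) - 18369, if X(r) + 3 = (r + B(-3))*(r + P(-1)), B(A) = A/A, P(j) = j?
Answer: -137076/7 ≈ -19582.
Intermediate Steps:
B(A) = 1
X(r) = -3 + (1 + r)*(-1 + r) (X(r) = -3 + (r + 1)*(r - 1) = -3 + (1 + r)*(-1 + r))
((X(-4) - 88/56)*(-24) - 963) - 18369 = (((-4 + (-4)²) - 88/56)*(-24) - 963) - 18369 = (((-4 + 16) - 88*1/56)*(-24) - 963) - 18369 = ((12 - 11/7)*(-24) - 963) - 18369 = ((73/7)*(-24) - 963) - 18369 = (-1752/7 - 963) - 18369 = -8493/7 - 18369 = -137076/7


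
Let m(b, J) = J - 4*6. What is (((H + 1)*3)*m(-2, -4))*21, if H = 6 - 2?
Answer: -8820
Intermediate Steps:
m(b, J) = -24 + J (m(b, J) = J - 24 = -24 + J)
H = 4
(((H + 1)*3)*m(-2, -4))*21 = (((4 + 1)*3)*(-24 - 4))*21 = ((5*3)*(-28))*21 = (15*(-28))*21 = -420*21 = -8820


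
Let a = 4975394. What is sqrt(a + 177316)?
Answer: sqrt(5152710) ≈ 2270.0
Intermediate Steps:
sqrt(a + 177316) = sqrt(4975394 + 177316) = sqrt(5152710)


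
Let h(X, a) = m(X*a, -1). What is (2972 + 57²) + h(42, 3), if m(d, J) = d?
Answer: 6347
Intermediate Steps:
h(X, a) = X*a
(2972 + 57²) + h(42, 3) = (2972 + 57²) + 42*3 = (2972 + 3249) + 126 = 6221 + 126 = 6347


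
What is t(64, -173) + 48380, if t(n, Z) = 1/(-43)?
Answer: 2080339/43 ≈ 48380.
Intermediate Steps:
t(n, Z) = -1/43
t(64, -173) + 48380 = -1/43 + 48380 = 2080339/43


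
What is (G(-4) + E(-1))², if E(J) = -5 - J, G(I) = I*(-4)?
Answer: 144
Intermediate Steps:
G(I) = -4*I
(G(-4) + E(-1))² = (-4*(-4) + (-5 - 1*(-1)))² = (16 + (-5 + 1))² = (16 - 4)² = 12² = 144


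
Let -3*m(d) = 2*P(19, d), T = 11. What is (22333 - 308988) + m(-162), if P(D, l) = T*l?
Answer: -285467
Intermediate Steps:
P(D, l) = 11*l
m(d) = -22*d/3 (m(d) = -2*11*d/3 = -22*d/3)
(22333 - 308988) + m(-162) = (22333 - 308988) - 22/3*(-162) = -286655 + 1188 = -285467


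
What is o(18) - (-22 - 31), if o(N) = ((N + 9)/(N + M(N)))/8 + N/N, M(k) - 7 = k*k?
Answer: 150795/2792 ≈ 54.010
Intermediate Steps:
M(k) = 7 + k**2 (M(k) = 7 + k*k = 7 + k**2)
o(N) = 1 + (9 + N)/(8*(7 + N + N**2)) (o(N) = ((N + 9)/(N + (7 + N**2)))/8 + N/N = ((9 + N)/(7 + N + N**2))*(1/8) + 1 = (9 + N)/(8*(7 + N + N**2)) + 1 = 1 + (9 + N)/(8*(7 + N + N**2)))
o(18) - (-22 - 31) = (65/8 + 18**2 + (9/8)*18)/(7 + 18 + 18**2) - (-22 - 31) = (65/8 + 324 + 81/4)/(7 + 18 + 324) - 1*(-53) = (2819/8)/349 + 53 = (1/349)*(2819/8) + 53 = 2819/2792 + 53 = 150795/2792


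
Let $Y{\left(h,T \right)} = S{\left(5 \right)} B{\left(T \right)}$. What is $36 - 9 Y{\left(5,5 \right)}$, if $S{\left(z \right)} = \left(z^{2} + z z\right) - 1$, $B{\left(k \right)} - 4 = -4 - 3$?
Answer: $1359$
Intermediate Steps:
$B{\left(k \right)} = -3$ ($B{\left(k \right)} = 4 - 7 = -3$)
$S{\left(z \right)} = -1 + 2 z^{2}$ ($S{\left(z \right)} = \left(z^{2} + z^{2}\right) - 1 = 2 z^{2} - 1 = -1 + 2 z^{2}$)
$Y{\left(h,T \right)} = -147$ ($Y{\left(h,T \right)} = \left(-1 + 2 \cdot 5^{2}\right) \left(-3\right) = \left(-1 + 2 \cdot 25\right) \left(-3\right) = \left(-1 + 50\right) \left(-3\right) = 49 \left(-3\right) = -147$)
$36 - 9 Y{\left(5,5 \right)} = 36 - -1323 = 36 + 1323 = 1359$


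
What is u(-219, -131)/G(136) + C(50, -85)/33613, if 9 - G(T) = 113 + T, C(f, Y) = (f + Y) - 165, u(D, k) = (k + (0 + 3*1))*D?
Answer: -19630992/168065 ≈ -116.81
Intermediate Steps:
u(D, k) = D*(3 + k) (u(D, k) = (k + (0 + 3))*D = (k + 3)*D = (3 + k)*D = D*(3 + k))
C(f, Y) = -165 + Y + f (C(f, Y) = (Y + f) - 165 = -165 + Y + f)
G(T) = -104 - T (G(T) = 9 - (113 + T) = 9 + (-113 - T) = -104 - T)
u(-219, -131)/G(136) + C(50, -85)/33613 = (-219*(3 - 131))/(-104 - 1*136) + (-165 - 85 + 50)/33613 = (-219*(-128))/(-104 - 136) - 200*1/33613 = 28032/(-240) - 200/33613 = 28032*(-1/240) - 200/33613 = -584/5 - 200/33613 = -19630992/168065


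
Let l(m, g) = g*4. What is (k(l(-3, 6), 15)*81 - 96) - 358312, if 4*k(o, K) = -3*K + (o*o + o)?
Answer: -1388677/4 ≈ -3.4717e+5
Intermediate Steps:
l(m, g) = 4*g
k(o, K) = -3*K/4 + o/4 + o**2/4 (k(o, K) = (-3*K + (o*o + o))/4 = (-3*K + (o**2 + o))/4 = (-3*K + (o + o**2))/4 = (o + o**2 - 3*K)/4 = -3*K/4 + o/4 + o**2/4)
(k(l(-3, 6), 15)*81 - 96) - 358312 = ((-3/4*15 + (4*6)/4 + (4*6)**2/4)*81 - 96) - 358312 = ((-45/4 + (1/4)*24 + (1/4)*24**2)*81 - 96) - 358312 = ((-45/4 + 6 + (1/4)*576)*81 - 96) - 358312 = ((-45/4 + 6 + 144)*81 - 96) - 358312 = ((555/4)*81 - 96) - 358312 = (44955/4 - 96) - 358312 = 44571/4 - 358312 = -1388677/4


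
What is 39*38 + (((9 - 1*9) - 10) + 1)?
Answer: 1473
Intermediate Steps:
39*38 + (((9 - 1*9) - 10) + 1) = 1482 + (((9 - 9) - 10) + 1) = 1482 + ((0 - 10) + 1) = 1482 + (-10 + 1) = 1482 - 9 = 1473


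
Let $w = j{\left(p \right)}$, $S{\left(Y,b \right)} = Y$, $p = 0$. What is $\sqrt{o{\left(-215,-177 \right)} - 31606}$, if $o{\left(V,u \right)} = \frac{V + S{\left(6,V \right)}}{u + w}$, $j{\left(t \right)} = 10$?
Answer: $\frac{i \sqrt{881424831}}{167} \approx 177.78 i$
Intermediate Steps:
$w = 10$
$o{\left(V,u \right)} = \frac{6 + V}{10 + u}$ ($o{\left(V,u \right)} = \frac{V + 6}{u + 10} = \frac{6 + V}{10 + u}$)
$\sqrt{o{\left(-215,-177 \right)} - 31606} = \sqrt{\frac{6 - 215}{10 - 177} - 31606} = \sqrt{\frac{1}{-167} \left(-209\right) - 31606} = \sqrt{\left(- \frac{1}{167}\right) \left(-209\right) - 31606} = \sqrt{\frac{209}{167} - 31606} = \sqrt{- \frac{5277993}{167}} = \frac{i \sqrt{881424831}}{167}$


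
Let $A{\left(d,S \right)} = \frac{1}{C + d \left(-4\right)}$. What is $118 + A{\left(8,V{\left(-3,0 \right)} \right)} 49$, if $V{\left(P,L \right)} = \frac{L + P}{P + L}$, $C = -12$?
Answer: $\frac{5143}{44} \approx 116.89$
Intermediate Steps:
$V{\left(P,L \right)} = 1$ ($V{\left(P,L \right)} = \frac{L + P}{L + P} = 1$)
$A{\left(d,S \right)} = \frac{1}{-12 - 4 d}$ ($A{\left(d,S \right)} = \frac{1}{-12 + d \left(-4\right)} = \frac{1}{-12 - 4 d}$)
$118 + A{\left(8,V{\left(-3,0 \right)} \right)} 49 = 118 + - \frac{1}{12 + 4 \cdot 8} \cdot 49 = 118 + - \frac{1}{12 + 32} \cdot 49 = 118 + - \frac{1}{44} \cdot 49 = 118 + \left(-1\right) \frac{1}{44} \cdot 49 = 118 - \frac{49}{44} = \frac{5143}{44}$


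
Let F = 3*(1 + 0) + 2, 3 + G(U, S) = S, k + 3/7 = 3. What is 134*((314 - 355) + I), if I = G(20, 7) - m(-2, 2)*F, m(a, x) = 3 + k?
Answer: -60836/7 ≈ -8690.9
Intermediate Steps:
k = 18/7 (k = -3/7 + 3 = 18/7 ≈ 2.5714)
G(U, S) = -3 + S
F = 5 (F = 3*1 + 2 = 3 + 2 = 5)
m(a, x) = 39/7 (m(a, x) = 3 + 18/7 = 39/7)
I = -167/7 (I = (-3 + 7) - 39*5/7 = 4 - 1*195/7 = 4 - 195/7 = -167/7 ≈ -23.857)
134*((314 - 355) + I) = 134*((314 - 355) - 167/7) = 134*(-41 - 167/7) = 134*(-454/7) = -60836/7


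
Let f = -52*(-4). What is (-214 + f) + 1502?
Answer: 1496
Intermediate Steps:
f = 208
(-214 + f) + 1502 = (-214 + 208) + 1502 = -6 + 1502 = 1496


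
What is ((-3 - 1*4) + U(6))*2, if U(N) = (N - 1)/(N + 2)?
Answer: -51/4 ≈ -12.750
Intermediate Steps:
U(N) = (-1 + N)/(2 + N)
((-3 - 1*4) + U(6))*2 = ((-3 - 1*4) + (-1 + 6)/(2 + 6))*2 = ((-3 - 4) + 5/8)*2 = (-7 + (⅛)*5)*2 = (-7 + 5/8)*2 = -51/8*2 = -51/4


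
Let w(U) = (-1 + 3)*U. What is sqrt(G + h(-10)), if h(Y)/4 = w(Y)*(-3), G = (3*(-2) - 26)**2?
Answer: 4*sqrt(79) ≈ 35.553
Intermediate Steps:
w(U) = 2*U
G = 1024 (G = (-6 - 26)**2 = (-32)**2 = 1024)
h(Y) = -24*Y (h(Y) = 4*((2*Y)*(-3)) = 4*(-6*Y) = -24*Y)
sqrt(G + h(-10)) = sqrt(1024 - 24*(-10)) = sqrt(1024 + 240) = sqrt(1264) = 4*sqrt(79)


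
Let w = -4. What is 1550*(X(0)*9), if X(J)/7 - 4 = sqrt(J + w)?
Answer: 390600 + 195300*I ≈ 3.906e+5 + 1.953e+5*I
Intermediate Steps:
X(J) = 28 + 7*sqrt(-4 + J) (X(J) = 28 + 7*sqrt(J - 4) = 28 + 7*sqrt(-4 + J))
1550*(X(0)*9) = 1550*((28 + 7*sqrt(-4 + 0))*9) = 1550*((28 + 7*sqrt(-4))*9) = 1550*((28 + 7*(2*I))*9) = 1550*((28 + 14*I)*9) = 1550*(252 + 126*I) = 390600 + 195300*I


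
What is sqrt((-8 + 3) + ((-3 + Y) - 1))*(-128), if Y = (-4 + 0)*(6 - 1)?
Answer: -128*I*sqrt(29) ≈ -689.3*I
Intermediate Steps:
Y = -20 (Y = -4*5 = -20)
sqrt((-8 + 3) + ((-3 + Y) - 1))*(-128) = sqrt((-8 + 3) + ((-3 - 20) - 1))*(-128) = sqrt(-5 + (-23 - 1))*(-128) = sqrt(-5 - 24)*(-128) = sqrt(-29)*(-128) = (I*sqrt(29))*(-128) = -128*I*sqrt(29)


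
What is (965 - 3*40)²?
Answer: 714025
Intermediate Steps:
(965 - 3*40)² = (965 - 120)² = 845² = 714025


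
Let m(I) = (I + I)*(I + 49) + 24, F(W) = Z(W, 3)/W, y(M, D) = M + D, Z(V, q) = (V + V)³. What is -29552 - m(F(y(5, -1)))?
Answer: -74888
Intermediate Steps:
Z(V, q) = 8*V³ (Z(V, q) = (2*V)³ = 8*V³)
y(M, D) = D + M
F(W) = 8*W² (F(W) = (8*W³)/W = 8*W²)
m(I) = 24 + 2*I*(49 + I) (m(I) = (2*I)*(49 + I) + 24 = 2*I*(49 + I) + 24 = 24 + 2*I*(49 + I))
-29552 - m(F(y(5, -1))) = -29552 - (24 + 2*(8*(-1 + 5)²)² + 98*(8*(-1 + 5)²)) = -29552 - (24 + 2*(8*4²)² + 98*(8*4²)) = -29552 - (24 + 2*(8*16)² + 98*(8*16)) = -29552 - (24 + 2*128² + 98*128) = -29552 - (24 + 2*16384 + 12544) = -29552 - (24 + 32768 + 12544) = -29552 - 1*45336 = -29552 - 45336 = -74888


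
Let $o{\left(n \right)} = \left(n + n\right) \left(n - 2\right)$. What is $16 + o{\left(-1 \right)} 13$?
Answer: $94$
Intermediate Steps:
$o{\left(n \right)} = 2 n \left(-2 + n\right)$ ($o{\left(n \right)} = 2 n \left(n - 2\right) = 2 n \left(-2 + n\right)$)
$16 + o{\left(-1 \right)} 13 = 16 + 2 \left(-1\right) \left(-2 - 1\right) 13 = 16 + 2 \left(-1\right) \left(-3\right) 13 = 16 + 6 \cdot 13 = 16 + 78 = 94$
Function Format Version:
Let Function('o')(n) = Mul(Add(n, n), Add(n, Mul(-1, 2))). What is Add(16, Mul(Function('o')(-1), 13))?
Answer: 94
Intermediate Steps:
Function('o')(n) = Mul(2, n, Add(-2, n)) (Function('o')(n) = Mul(Mul(2, n), Add(n, -2)) = Mul(Mul(2, n), Add(-2, n)) = Mul(2, n, Add(-2, n)))
Add(16, Mul(Function('o')(-1), 13)) = Add(16, Mul(Mul(2, -1, Add(-2, -1)), 13)) = Add(16, Mul(Mul(2, -1, -3), 13)) = Add(16, Mul(6, 13)) = Add(16, 78) = 94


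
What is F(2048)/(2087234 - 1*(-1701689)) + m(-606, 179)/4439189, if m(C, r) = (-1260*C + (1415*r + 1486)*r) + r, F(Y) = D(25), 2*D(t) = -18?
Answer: 175683786902703/16819745303447 ≈ 10.445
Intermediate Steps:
D(t) = -9 (D(t) = (½)*(-18) = -9)
F(Y) = -9
m(C, r) = r - 1260*C + r*(1486 + 1415*r) (m(C, r) = (-1260*C + (1486 + 1415*r)*r) + r = (-1260*C + r*(1486 + 1415*r)) + r = r - 1260*C + r*(1486 + 1415*r))
F(2048)/(2087234 - 1*(-1701689)) + m(-606, 179)/4439189 = -9/(2087234 - 1*(-1701689)) + (-1260*(-606) + 1415*179² + 1487*179)/4439189 = -9/(2087234 + 1701689) + (763560 + 1415*32041 + 266173)*(1/4439189) = -9/3788923 + (763560 + 45338015 + 266173)*(1/4439189) = -9*1/3788923 + 46367748*(1/4439189) = -9/3788923 + 46367748/4439189 = 175683786902703/16819745303447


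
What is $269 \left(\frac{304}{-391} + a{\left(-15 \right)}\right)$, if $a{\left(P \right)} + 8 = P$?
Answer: $- \frac{2500893}{391} \approx -6396.1$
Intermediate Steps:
$a{\left(P \right)} = -8 + P$
$269 \left(\frac{304}{-391} + a{\left(-15 \right)}\right) = 269 \left(\frac{304}{-391} - 23\right) = 269 \left(304 \left(- \frac{1}{391}\right) - 23\right) = 269 \left(- \frac{304}{391} - 23\right) = 269 \left(- \frac{9297}{391}\right) = - \frac{2500893}{391}$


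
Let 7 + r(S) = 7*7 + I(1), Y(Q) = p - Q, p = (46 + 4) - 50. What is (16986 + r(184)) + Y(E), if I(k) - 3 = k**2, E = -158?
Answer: 17190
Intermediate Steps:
I(k) = 3 + k**2
p = 0 (p = 50 - 50 = 0)
Y(Q) = -Q (Y(Q) = 0 - Q = -Q)
r(S) = 46 (r(S) = -7 + (7*7 + (3 + 1**2)) = -7 + (49 + (3 + 1)) = -7 + (49 + 4) = -7 + 53 = 46)
(16986 + r(184)) + Y(E) = (16986 + 46) - 1*(-158) = 17032 + 158 = 17190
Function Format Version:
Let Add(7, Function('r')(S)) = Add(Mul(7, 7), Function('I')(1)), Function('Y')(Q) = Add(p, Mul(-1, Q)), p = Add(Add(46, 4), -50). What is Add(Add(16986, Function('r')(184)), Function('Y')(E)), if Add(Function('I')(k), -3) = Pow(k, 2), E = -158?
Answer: 17190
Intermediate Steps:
Function('I')(k) = Add(3, Pow(k, 2))
p = 0 (p = Add(50, -50) = 0)
Function('Y')(Q) = Mul(-1, Q) (Function('Y')(Q) = Add(0, Mul(-1, Q)) = Mul(-1, Q))
Function('r')(S) = 46 (Function('r')(S) = Add(-7, Add(Mul(7, 7), Add(3, Pow(1, 2)))) = Add(-7, Add(49, Add(3, 1))) = Add(-7, Add(49, 4)) = Add(-7, 53) = 46)
Add(Add(16986, Function('r')(184)), Function('Y')(E)) = Add(Add(16986, 46), Mul(-1, -158)) = Add(17032, 158) = 17190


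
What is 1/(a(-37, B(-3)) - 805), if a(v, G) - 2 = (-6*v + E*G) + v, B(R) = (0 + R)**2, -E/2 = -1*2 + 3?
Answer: -1/636 ≈ -0.0015723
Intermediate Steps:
E = -2 (E = -2*(-1*2 + 3) = -2*(-2 + 3) = -2*1 = -2)
B(R) = R**2
a(v, G) = 2 - 5*v - 2*G (a(v, G) = 2 + ((-6*v - 2*G) + v) = 2 + (-5*v - 2*G) = 2 - 5*v - 2*G)
1/(a(-37, B(-3)) - 805) = 1/((2 - 5*(-37) - 2*(-3)**2) - 805) = 1/((2 + 185 - 2*9) - 805) = 1/((2 + 185 - 18) - 805) = 1/(169 - 805) = 1/(-636) = -1/636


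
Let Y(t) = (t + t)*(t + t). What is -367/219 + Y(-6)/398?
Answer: -57265/43581 ≈ -1.3140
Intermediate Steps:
Y(t) = 4*t² (Y(t) = (2*t)*(2*t) = 4*t²)
-367/219 + Y(-6)/398 = -367/219 + (4*(-6)²)/398 = -367*1/219 + (4*36)*(1/398) = -367/219 + 144*(1/398) = -367/219 + 72/199 = -57265/43581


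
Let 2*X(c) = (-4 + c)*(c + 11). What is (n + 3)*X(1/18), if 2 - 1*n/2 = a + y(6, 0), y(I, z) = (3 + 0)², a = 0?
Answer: 155419/648 ≈ 239.84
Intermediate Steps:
y(I, z) = 9 (y(I, z) = 3² = 9)
X(c) = (-4 + c)*(11 + c)/2 (X(c) = ((-4 + c)*(c + 11))/2 = ((-4 + c)*(11 + c))/2 = (-4 + c)*(11 + c)/2)
n = -14 (n = 4 - 2*(0 + 9) = 4 - 2*9 = 4 - 18 = -14)
(n + 3)*X(1/18) = (-14 + 3)*(-22 + (1/18)²/2 + (7/2)/18) = -11*(-22 + (1/18)²/2 + (7/2)*(1/18)) = -11*(-22 + (½)*(1/324) + 7/36) = -11*(-22 + 1/648 + 7/36) = -11*(-14129/648) = 155419/648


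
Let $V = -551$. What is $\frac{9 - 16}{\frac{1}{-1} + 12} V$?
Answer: $\frac{3857}{11} \approx 350.64$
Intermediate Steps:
$\frac{9 - 16}{\frac{1}{-1} + 12} V = \frac{9 - 16}{\frac{1}{-1} + 12} \left(-551\right) = - \frac{7}{-1 + 12} \left(-551\right) = - \frac{7}{11} \left(-551\right) = \left(-7\right) \frac{1}{11} \left(-551\right) = \left(- \frac{7}{11}\right) \left(-551\right) = \frac{3857}{11}$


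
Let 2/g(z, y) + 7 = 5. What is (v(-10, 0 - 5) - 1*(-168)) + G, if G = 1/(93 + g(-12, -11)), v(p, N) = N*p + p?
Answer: 19137/92 ≈ 208.01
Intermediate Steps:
g(z, y) = -1 (g(z, y) = 2/(-7 + 5) = 2/(-2) = 2*(-1/2) = -1)
v(p, N) = p + N*p
G = 1/92 (G = 1/(93 - 1) = 1/92 ≈ 0.010870)
(v(-10, 0 - 5) - 1*(-168)) + G = (-10*(1 + (0 - 5)) - 1*(-168)) + 1/92 = (-10*(1 - 5) + 168) + 1/92 = (-10*(-4) + 168) + 1/92 = (40 + 168) + 1/92 = 208 + 1/92 = 19137/92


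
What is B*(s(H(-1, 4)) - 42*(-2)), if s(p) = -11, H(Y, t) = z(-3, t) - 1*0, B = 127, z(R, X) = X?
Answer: 9271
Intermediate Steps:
H(Y, t) = t (H(Y, t) = t - 1*0 = t + 0 = t)
B*(s(H(-1, 4)) - 42*(-2)) = 127*(-11 - 42*(-2)) = 127*(-11 + 84) = 127*73 = 9271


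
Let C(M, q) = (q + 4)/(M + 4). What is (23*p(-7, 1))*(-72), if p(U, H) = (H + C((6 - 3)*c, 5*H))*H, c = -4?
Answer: 207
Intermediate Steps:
C(M, q) = (4 + q)/(4 + M)
p(U, H) = H*(-½ + 3*H/8) (p(U, H) = (H + (4 + 5*H)/(4 + (6 - 3)*(-4)))*H = (H + (4 + 5*H)/(4 + 3*(-4)))*H = (H + (4 + 5*H)/(4 - 12))*H = (H + (4 + 5*H)/(-8))*H = (H - (4 + 5*H)/8)*H = (H + (-½ - 5*H/8))*H = (-½ + 3*H/8)*H = H*(-½ + 3*H/8))
(23*p(-7, 1))*(-72) = (23*((⅛)*1*(-4 + 3*1)))*(-72) = (23*((⅛)*1*(-4 + 3)))*(-72) = (23*((⅛)*1*(-1)))*(-72) = (23*(-⅛))*(-72) = -23/8*(-72) = 207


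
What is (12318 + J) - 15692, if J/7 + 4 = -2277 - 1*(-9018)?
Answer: 43785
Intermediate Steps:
J = 47159 (J = -28 + 7*(-2277 - 1*(-9018)) = -28 + 7*(-2277 + 9018) = -28 + 7*6741 = -28 + 47187 = 47159)
(12318 + J) - 15692 = (12318 + 47159) - 15692 = 59477 - 15692 = 43785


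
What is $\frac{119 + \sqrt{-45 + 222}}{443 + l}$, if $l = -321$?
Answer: $\frac{119}{122} + \frac{\sqrt{177}}{122} \approx 1.0845$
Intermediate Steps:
$\frac{119 + \sqrt{-45 + 222}}{443 + l} = \frac{119 + \sqrt{-45 + 222}}{443 - 321} = \frac{119 + \sqrt{177}}{122} = \left(119 + \sqrt{177}\right) \frac{1}{122} = \frac{119}{122} + \frac{\sqrt{177}}{122}$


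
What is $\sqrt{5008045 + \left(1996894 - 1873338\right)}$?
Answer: $\sqrt{5131601} \approx 2265.3$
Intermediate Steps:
$\sqrt{5008045 + \left(1996894 - 1873338\right)} = \sqrt{5008045 + 123556} = \sqrt{5131601}$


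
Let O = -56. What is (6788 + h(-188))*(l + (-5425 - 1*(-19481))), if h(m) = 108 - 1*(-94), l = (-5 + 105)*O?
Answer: 59107440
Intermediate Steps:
l = -5600 (l = (-5 + 105)*(-56) = 100*(-56) = -5600)
h(m) = 202 (h(m) = 108 + 94 = 202)
(6788 + h(-188))*(l + (-5425 - 1*(-19481))) = (6788 + 202)*(-5600 + (-5425 - 1*(-19481))) = 6990*(-5600 + (-5425 + 19481)) = 6990*(-5600 + 14056) = 6990*8456 = 59107440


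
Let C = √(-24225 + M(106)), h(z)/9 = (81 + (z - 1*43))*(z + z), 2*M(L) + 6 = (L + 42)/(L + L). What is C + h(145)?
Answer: 477630 + I*√272221886/106 ≈ 4.7763e+5 + 155.65*I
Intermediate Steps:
M(L) = -3 + (42 + L)/(4*L) (M(L) = -3 + ((L + 42)/(L + L))/2 = -3 + ((42 + L)/((2*L)))/2 = -3 + ((42 + L)*(1/(2*L)))/2 = -3 + ((42 + L)/(2*L))/2 = -3 + (42 + L)/(4*L))
h(z) = 18*z*(38 + z) (h(z) = 9*((81 + (z - 1*43))*(z + z)) = 9*((81 + (z - 43))*(2*z)) = 9*((81 + (-43 + z))*(2*z)) = 9*((38 + z)*(2*z)) = 9*(2*z*(38 + z)) = 18*z*(38 + z))
C = I*√272221886/106 (C = √(-24225 + (¼)*(42 - 11*106)/106) = √(-24225 + (¼)*(1/106)*(42 - 1166)) = √(-24225 + (¼)*(1/106)*(-1124)) = √(-24225 - 281/106) = √(-2568131/106) = I*√272221886/106 ≈ 155.65*I)
C + h(145) = I*√272221886/106 + 18*145*(38 + 145) = I*√272221886/106 + 18*145*183 = I*√272221886/106 + 477630 = 477630 + I*√272221886/106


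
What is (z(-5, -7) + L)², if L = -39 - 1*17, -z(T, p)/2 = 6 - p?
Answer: 6724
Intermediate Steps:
z(T, p) = -12 + 2*p (z(T, p) = -2*(6 - p) = -12 + 2*p)
L = -56 (L = -39 - 17 = -56)
(z(-5, -7) + L)² = ((-12 + 2*(-7)) - 56)² = ((-12 - 14) - 56)² = (-26 - 56)² = (-82)² = 6724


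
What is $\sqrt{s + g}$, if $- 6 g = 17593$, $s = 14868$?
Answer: $\frac{\sqrt{429690}}{6} \approx 109.25$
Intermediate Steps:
$g = - \frac{17593}{6}$ ($g = \left(- \frac{1}{6}\right) 17593 = - \frac{17593}{6} \approx -2932.2$)
$\sqrt{s + g} = \sqrt{14868 - \frac{17593}{6}} = \sqrt{\frac{71615}{6}} = \frac{\sqrt{429690}}{6}$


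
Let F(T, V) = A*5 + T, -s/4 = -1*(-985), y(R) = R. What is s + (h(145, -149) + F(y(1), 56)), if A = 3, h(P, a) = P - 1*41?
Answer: -3820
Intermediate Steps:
h(P, a) = -41 + P (h(P, a) = P - 41 = -41 + P)
s = -3940 (s = -(-4)*(-985) = -4*985 = -3940)
F(T, V) = 15 + T (F(T, V) = 3*5 + T = 15 + T)
s + (h(145, -149) + F(y(1), 56)) = -3940 + ((-41 + 145) + (15 + 1)) = -3940 + (104 + 16) = -3940 + 120 = -3820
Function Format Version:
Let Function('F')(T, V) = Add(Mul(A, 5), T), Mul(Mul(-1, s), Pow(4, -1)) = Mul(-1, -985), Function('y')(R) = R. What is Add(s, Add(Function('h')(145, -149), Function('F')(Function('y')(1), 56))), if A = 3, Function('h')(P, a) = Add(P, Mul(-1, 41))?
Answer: -3820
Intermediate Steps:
Function('h')(P, a) = Add(-41, P) (Function('h')(P, a) = Add(P, -41) = Add(-41, P))
s = -3940 (s = Mul(-4, Mul(-1, -985)) = Mul(-4, 985) = -3940)
Function('F')(T, V) = Add(15, T) (Function('F')(T, V) = Add(Mul(3, 5), T) = Add(15, T))
Add(s, Add(Function('h')(145, -149), Function('F')(Function('y')(1), 56))) = Add(-3940, Add(Add(-41, 145), Add(15, 1))) = Add(-3940, Add(104, 16)) = Add(-3940, 120) = -3820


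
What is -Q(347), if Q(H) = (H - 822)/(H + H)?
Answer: 475/694 ≈ 0.68444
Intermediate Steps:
Q(H) = (-822 + H)/(2*H) (Q(H) = (-822 + H)/((2*H)) = (-822 + H)*(1/(2*H)) = (-822 + H)/(2*H))
-Q(347) = -(-822 + 347)/(2*347) = -(-475)/(2*347) = -1*(-475/694) = 475/694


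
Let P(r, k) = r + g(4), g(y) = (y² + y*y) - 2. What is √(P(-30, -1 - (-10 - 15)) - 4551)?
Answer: I*√4551 ≈ 67.461*I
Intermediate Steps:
g(y) = -2 + 2*y² (g(y) = (y² + y²) - 2 = 2*y² - 2 = -2 + 2*y²)
P(r, k) = 30 + r (P(r, k) = r + (-2 + 2*4²) = r + (-2 + 2*16) = r + (-2 + 32) = r + 30 = 30 + r)
√(P(-30, -1 - (-10 - 15)) - 4551) = √((30 - 30) - 4551) = √(0 - 4551) = √(-4551) = I*√4551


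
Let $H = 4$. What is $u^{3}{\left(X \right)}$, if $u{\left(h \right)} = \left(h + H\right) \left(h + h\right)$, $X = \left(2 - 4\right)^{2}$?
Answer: $262144$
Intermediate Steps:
$X = 4$ ($X = \left(-2\right)^{2} = 4$)
$u{\left(h \right)} = 2 h \left(4 + h\right)$ ($u{\left(h \right)} = \left(h + 4\right) \left(h + h\right) = \left(4 + h\right) 2 h = 2 h \left(4 + h\right)$)
$u^{3}{\left(X \right)} = \left(2 \cdot 4 \left(4 + 4\right)\right)^{3} = \left(2 \cdot 4 \cdot 8\right)^{3} = 64^{3} = 262144$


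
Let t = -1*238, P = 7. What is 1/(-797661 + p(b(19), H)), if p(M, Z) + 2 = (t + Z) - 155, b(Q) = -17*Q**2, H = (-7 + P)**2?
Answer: -1/798056 ≈ -1.2530e-6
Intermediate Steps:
H = 0 (H = (-7 + 7)**2 = 0**2 = 0)
t = -238
p(M, Z) = -395 + Z (p(M, Z) = -2 + ((-238 + Z) - 155) = -2 + (-393 + Z) = -395 + Z)
1/(-797661 + p(b(19), H)) = 1/(-797661 + (-395 + 0)) = 1/(-797661 - 395) = 1/(-798056) = -1/798056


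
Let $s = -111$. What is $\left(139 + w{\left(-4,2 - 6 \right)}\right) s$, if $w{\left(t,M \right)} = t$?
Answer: $-14985$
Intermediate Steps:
$\left(139 + w{\left(-4,2 - 6 \right)}\right) s = \left(139 - 4\right) \left(-111\right) = 135 \left(-111\right) = -14985$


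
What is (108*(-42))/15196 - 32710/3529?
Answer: -128267176/13406671 ≈ -9.5674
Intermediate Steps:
(108*(-42))/15196 - 32710/3529 = -4536*1/15196 - 32710*1/3529 = -1134/3799 - 32710/3529 = -128267176/13406671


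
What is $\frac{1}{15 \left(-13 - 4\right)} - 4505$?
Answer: $- \frac{1148776}{255} \approx -4505.0$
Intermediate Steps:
$\frac{1}{15 \left(-13 - 4\right)} - 4505 = \frac{1}{15 \left(-17\right)} - 4505 = \frac{1}{-255} - 4505 = - \frac{1}{255} - 4505 = - \frac{1148776}{255}$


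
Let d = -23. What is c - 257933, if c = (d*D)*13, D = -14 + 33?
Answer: -263614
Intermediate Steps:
D = 19
c = -5681 (c = -23*19*13 = -437*13 = -5681)
c - 257933 = -5681 - 257933 = -263614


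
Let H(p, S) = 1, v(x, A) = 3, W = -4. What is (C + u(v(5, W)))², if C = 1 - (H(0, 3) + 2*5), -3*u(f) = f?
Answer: 121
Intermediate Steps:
u(f) = -f/3
C = -10 (C = 1 - (1 + 2*5) = 1 - (1 + 10) = 1 - 1*11 = 1 - 11 = -10)
(C + u(v(5, W)))² = (-10 - ⅓*3)² = (-10 - 1)² = (-11)² = 121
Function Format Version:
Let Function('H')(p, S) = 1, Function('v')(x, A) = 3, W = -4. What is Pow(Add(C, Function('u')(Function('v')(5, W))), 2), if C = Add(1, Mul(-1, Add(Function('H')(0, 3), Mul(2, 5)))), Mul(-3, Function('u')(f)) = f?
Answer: 121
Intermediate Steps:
Function('u')(f) = Mul(Rational(-1, 3), f)
C = -10 (C = Add(1, Mul(-1, Add(1, Mul(2, 5)))) = Add(1, Mul(-1, Add(1, 10))) = Add(1, Mul(-1, 11)) = Add(1, -11) = -10)
Pow(Add(C, Function('u')(Function('v')(5, W))), 2) = Pow(Add(-10, Mul(Rational(-1, 3), 3)), 2) = Pow(Add(-10, -1), 2) = Pow(-11, 2) = 121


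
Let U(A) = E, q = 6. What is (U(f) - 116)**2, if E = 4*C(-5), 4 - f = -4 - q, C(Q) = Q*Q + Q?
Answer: 1296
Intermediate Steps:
C(Q) = Q + Q**2 (C(Q) = Q**2 + Q = Q + Q**2)
f = 14 (f = 4 - (-4 - 1*6) = 4 - (-4 - 6) = 4 - 1*(-10) = 4 + 10 = 14)
E = 80 (E = 4*(-5*(1 - 5)) = 4*(-5*(-4)) = 4*20 = 80)
U(A) = 80
(U(f) - 116)**2 = (80 - 116)**2 = (-36)**2 = 1296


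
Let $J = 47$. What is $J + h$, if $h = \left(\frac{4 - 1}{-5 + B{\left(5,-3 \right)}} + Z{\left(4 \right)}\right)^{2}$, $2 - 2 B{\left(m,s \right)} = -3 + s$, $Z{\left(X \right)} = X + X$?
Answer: $72$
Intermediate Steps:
$Z{\left(X \right)} = 2 X$
$B{\left(m,s \right)} = \frac{5}{2} - \frac{s}{2}$ ($B{\left(m,s \right)} = 1 - \frac{-3 + s}{2} = 1 - \left(- \frac{3}{2} + \frac{s}{2}\right) = \frac{5}{2} - \frac{s}{2}$)
$h = 25$ ($h = \left(\frac{4 - 1}{-5 + \left(\frac{5}{2} - - \frac{3}{2}\right)} + 2 \cdot 4\right)^{2} = \left(\frac{3}{-5 + \left(\frac{5}{2} + \frac{3}{2}\right)} + 8\right)^{2} = \left(\frac{3}{-5 + 4} + 8\right)^{2} = \left(\frac{3}{-1} + 8\right)^{2} = \left(3 \left(-1\right) + 8\right)^{2} = \left(-3 + 8\right)^{2} = 5^{2} = 25$)
$J + h = 47 + 25 = 72$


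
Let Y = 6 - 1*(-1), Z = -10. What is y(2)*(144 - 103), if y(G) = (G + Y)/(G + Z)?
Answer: -369/8 ≈ -46.125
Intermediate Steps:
Y = 7 (Y = 6 + 1 = 7)
y(G) = (7 + G)/(-10 + G) (y(G) = (G + 7)/(G - 10) = (7 + G)/(-10 + G))
y(2)*(144 - 103) = ((7 + 2)/(-10 + 2))*(144 - 103) = (9/(-8))*41 = -⅛*9*41 = -9/8*41 = -369/8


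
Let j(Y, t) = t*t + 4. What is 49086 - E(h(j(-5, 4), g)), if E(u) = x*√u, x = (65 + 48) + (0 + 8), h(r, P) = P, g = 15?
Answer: 49086 - 121*√15 ≈ 48617.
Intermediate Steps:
j(Y, t) = 4 + t² (j(Y, t) = t² + 4 = 4 + t²)
x = 121 (x = 113 + 8 = 121)
E(u) = 121*√u
49086 - E(h(j(-5, 4), g)) = 49086 - 121*√15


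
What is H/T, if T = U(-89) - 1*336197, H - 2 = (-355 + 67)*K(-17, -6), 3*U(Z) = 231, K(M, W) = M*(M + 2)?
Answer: 36719/168060 ≈ 0.21849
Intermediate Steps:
K(M, W) = M*(2 + M)
U(Z) = 77 (U(Z) = (1/3)*231 = 77)
H = -73438 (H = 2 + (-355 + 67)*(-17*(2 - 17)) = 2 - (-4896)*(-15) = 2 - 288*255 = 2 - 73440 = -73438)
T = -336120 (T = 77 - 1*336197 = 77 - 336197 = -336120)
H/T = -73438/(-336120) = -73438*(-1/336120) = 36719/168060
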